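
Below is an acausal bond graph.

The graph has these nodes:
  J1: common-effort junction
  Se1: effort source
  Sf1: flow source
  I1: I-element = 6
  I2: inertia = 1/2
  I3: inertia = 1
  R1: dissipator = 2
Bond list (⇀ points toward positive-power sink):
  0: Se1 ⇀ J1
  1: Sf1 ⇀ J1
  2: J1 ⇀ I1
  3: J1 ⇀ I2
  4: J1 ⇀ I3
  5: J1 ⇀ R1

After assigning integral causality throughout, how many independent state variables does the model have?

b0 |J1  (source Se1 imposes e)
b1 |Sf1  (source Sf1 imposes f)
b2 |I1  (J1 effort already set via bond 0)
b3 |I2  (J1 effort already set via bond 0)
b4 |I3  (common-e at J1 fixed by 0)
b5 |R1  (0-jn J1 has e-setter on 0)

3  (I1, I2, I3 all integral)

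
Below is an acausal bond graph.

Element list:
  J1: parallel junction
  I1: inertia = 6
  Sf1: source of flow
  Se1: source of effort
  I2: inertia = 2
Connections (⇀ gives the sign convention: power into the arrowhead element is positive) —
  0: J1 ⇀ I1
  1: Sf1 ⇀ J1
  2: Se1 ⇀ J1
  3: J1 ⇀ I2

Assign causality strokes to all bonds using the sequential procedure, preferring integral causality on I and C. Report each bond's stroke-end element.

#1 stroke→Sf1  (Sf1: flow source, stroke at near end)
#2 stroke→J1  (source Se1 imposes e)
#0 stroke→I1  (0-jn J1 has e-setter on 2)
#3 stroke→I2  (0-jn J1 has e-setter on 2)

b0 |I1
b1 |Sf1
b2 |J1
b3 |I2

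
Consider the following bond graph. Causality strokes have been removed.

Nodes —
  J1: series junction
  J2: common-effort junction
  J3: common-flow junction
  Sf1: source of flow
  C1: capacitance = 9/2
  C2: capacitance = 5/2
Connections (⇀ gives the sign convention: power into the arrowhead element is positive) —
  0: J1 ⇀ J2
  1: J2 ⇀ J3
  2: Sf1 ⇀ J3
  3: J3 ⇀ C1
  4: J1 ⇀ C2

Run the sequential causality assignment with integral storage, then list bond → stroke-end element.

bond 0 stroke at J2
bond 1 stroke at J3
bond 2 stroke at Sf1
bond 3 stroke at J3
bond 4 stroke at J1

β2 stroke→Sf1  (Sf1: flow source, stroke at near end)
β1 stroke→J3  (J3 flow already set via bond 2)
β3 stroke→J3  (J3: bond 2 brought flow, rest push out)
β0 stroke→J2  (only one effort-in slot at J2)
β4 stroke→J1  (J1: bond 0 brought flow, rest push out)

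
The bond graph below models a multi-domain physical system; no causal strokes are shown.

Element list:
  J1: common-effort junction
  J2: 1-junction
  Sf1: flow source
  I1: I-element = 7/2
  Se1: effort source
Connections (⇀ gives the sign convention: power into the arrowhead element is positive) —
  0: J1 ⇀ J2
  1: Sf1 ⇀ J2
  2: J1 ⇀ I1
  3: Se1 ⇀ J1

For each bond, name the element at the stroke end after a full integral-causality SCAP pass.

#1 →Sf1  (Sf1: flow source, stroke at near end)
#3 →J1  (Se1: effort source, stroke at far end)
#0 →J2  (J1: bond 3 brought effort, rest push out)
#2 →I1  (J1 effort already set via bond 3)

β0 stroke at J2
β1 stroke at Sf1
β2 stroke at I1
β3 stroke at J1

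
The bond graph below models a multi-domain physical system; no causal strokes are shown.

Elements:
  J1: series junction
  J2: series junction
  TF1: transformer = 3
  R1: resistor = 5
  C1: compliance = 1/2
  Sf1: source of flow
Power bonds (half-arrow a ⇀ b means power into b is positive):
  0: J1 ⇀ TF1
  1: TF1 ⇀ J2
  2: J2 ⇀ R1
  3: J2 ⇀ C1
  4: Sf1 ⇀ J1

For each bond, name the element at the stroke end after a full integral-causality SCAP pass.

β0 →J1
β1 →TF1
β2 →J2
β3 →J2
β4 →Sf1

b4 |Sf1  (source Sf1 imposes f)
b0 |J1  (common-f at J1 fixed by 4)
b1 |TF1  (through TF1, causality passes straight; one stroke at TF1)
b2 |J2  (J2: bond 1 brought flow, rest push out)
b3 |J2  (J2 flow already set via bond 1)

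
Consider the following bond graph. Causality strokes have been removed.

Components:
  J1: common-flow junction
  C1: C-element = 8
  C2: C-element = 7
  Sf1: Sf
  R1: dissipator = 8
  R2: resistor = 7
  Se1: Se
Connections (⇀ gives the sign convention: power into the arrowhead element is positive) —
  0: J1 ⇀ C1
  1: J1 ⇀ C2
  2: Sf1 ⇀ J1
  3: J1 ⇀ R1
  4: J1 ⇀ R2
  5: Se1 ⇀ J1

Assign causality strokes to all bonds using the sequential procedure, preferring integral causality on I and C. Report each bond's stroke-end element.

#2 stroke→Sf1  (Sf1 fixes flow; stroke at Sf1)
#5 stroke→J1  (source Se1 imposes e)
#0 stroke→J1  (1-jn J1 has f-setter on 2)
#1 stroke→J1  (1-jn J1 has f-setter on 2)
#3 stroke→J1  (common-f at J1 fixed by 2)
#4 stroke→J1  (1-jn J1 has f-setter on 2)

bond 0 stroke→J1
bond 1 stroke→J1
bond 2 stroke→Sf1
bond 3 stroke→J1
bond 4 stroke→J1
bond 5 stroke→J1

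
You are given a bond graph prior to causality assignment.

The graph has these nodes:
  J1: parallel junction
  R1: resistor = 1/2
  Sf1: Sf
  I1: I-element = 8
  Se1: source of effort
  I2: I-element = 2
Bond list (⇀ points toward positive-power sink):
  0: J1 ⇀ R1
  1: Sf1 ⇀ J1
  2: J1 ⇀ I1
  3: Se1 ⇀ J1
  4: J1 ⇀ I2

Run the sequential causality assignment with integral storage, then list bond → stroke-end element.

bond 1 stroke at Sf1  (Sf1: flow source, stroke at near end)
bond 3 stroke at J1  (Se1: effort source, stroke at far end)
bond 0 stroke at R1  (J1: bond 3 brought effort, rest push out)
bond 2 stroke at I1  (J1: bond 3 brought effort, rest push out)
bond 4 stroke at I2  (0-jn J1 has e-setter on 3)

β0 stroke→R1
β1 stroke→Sf1
β2 stroke→I1
β3 stroke→J1
β4 stroke→I2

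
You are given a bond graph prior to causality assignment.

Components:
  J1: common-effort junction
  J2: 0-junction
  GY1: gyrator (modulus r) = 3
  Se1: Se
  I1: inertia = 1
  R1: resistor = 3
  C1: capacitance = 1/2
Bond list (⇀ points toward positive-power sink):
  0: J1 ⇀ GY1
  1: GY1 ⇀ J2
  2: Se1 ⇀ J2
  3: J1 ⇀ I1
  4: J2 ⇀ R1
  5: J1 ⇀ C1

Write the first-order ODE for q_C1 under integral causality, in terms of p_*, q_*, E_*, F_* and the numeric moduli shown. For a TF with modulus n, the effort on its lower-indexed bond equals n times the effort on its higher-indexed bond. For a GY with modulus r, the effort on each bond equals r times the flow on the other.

dq_C1/dt = -E_Se1/3 - p_I1

bond 2 stroke→J2  (Se1 fixes effort; stroke away)
bond 1 stroke→GY1  (J2: bond 2 brought effort, rest push out)
bond 4 stroke→R1  (J2: bond 2 brought effort, rest push out)
bond 0 stroke→GY1  (GY1 both-in/both-out from 1)
bond 3 stroke→I1  (I1: I, integral causality)
bond 5 stroke→J1  (J1: last free bond brings effort in)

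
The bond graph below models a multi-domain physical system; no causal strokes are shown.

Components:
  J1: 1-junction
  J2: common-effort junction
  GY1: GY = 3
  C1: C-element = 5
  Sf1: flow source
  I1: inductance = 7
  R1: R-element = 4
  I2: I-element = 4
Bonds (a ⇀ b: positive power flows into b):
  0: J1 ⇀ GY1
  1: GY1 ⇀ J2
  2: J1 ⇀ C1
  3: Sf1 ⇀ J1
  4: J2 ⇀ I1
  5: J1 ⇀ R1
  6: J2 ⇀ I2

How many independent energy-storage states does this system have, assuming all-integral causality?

β3 stroke at Sf1  (Sf1 (Sf) sets flow on bond)
β0 stroke at J1  (J1: bond 3 brought flow, rest push out)
β2 stroke at J1  (J1: bond 3 brought flow, rest push out)
β5 stroke at J1  (common-f at J1 fixed by 3)
β1 stroke at J2  (GY1: gyrator matches bond 0)
β4 stroke at I1  (0-jn J2 has e-setter on 1)
β6 stroke at I2  (J2: bond 1 brought effort, rest push out)

3  (C1, I1, I2 all integral)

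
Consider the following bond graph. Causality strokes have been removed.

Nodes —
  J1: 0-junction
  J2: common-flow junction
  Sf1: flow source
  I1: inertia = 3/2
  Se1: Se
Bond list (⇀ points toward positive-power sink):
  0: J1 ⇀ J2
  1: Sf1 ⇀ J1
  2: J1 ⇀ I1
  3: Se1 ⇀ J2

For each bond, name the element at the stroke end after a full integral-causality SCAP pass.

β1 stroke at Sf1  (Sf1 fixes flow; stroke at Sf1)
β3 stroke at J2  (Se1: effort source, stroke at far end)
β0 stroke at J1  (only one flow-in slot at J2)
β2 stroke at I1  (J1: bond 0 brought effort, rest push out)

#0 |J1
#1 |Sf1
#2 |I1
#3 |J2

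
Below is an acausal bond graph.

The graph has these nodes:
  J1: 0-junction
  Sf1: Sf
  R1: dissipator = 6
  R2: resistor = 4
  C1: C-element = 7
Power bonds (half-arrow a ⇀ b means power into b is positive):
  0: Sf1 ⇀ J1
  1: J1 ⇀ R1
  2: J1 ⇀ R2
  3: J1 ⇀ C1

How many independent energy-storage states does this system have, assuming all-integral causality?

1  (C1 all integral)

β0 →Sf1  (Sf1 fixes flow; stroke at Sf1)
β3 →J1  (C1 outputs effort q/C1)
β1 →R1  (common-e at J1 fixed by 3)
β2 →R2  (common-e at J1 fixed by 3)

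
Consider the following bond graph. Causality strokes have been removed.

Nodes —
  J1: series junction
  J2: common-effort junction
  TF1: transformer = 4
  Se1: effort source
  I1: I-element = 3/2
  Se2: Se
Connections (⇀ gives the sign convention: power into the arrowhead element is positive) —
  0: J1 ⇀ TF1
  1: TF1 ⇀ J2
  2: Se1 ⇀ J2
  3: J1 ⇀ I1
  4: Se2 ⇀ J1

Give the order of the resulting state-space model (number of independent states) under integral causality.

b2 stroke→J2  (Se1 fixes effort; stroke away)
b4 stroke→J1  (source Se2 imposes e)
b1 stroke→TF1  (J2 effort already set via bond 2)
b0 stroke→J1  (TF TF1: opposite of bond 1)
b3 stroke→I1  (J1 needs exactly one f-in)

1  (I1 all integral)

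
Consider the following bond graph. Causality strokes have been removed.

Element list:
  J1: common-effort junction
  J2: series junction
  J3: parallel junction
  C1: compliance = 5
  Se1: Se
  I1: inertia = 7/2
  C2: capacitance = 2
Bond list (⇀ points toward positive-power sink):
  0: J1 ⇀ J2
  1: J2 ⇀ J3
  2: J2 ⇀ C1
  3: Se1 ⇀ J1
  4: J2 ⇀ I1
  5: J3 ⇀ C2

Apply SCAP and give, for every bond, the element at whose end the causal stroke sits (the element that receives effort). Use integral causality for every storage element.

b3 →J1  (Se1 (Se) sets effort on bond)
b0 →J2  (J1 effort already set via bond 3)
b2 →J2  (C1 integral (e out))
b4 →I1  (I1 outputs flow p/I1)
b1 →J2  (J2 flow already set via bond 4)
b5 →J3  (only one effort-in slot at J3)

#0 stroke at J2
#1 stroke at J2
#2 stroke at J2
#3 stroke at J1
#4 stroke at I1
#5 stroke at J3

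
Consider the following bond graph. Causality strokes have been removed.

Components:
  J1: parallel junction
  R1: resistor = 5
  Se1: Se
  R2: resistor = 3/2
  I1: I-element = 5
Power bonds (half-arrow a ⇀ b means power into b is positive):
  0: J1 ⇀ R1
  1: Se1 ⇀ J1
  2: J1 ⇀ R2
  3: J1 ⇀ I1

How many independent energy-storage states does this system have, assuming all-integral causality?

1  (I1 all integral)

β1 →J1  (Se1 (Se) sets effort on bond)
β0 →R1  (common-e at J1 fixed by 1)
β2 →R2  (J1: bond 1 brought effort, rest push out)
β3 →I1  (J1: bond 1 brought effort, rest push out)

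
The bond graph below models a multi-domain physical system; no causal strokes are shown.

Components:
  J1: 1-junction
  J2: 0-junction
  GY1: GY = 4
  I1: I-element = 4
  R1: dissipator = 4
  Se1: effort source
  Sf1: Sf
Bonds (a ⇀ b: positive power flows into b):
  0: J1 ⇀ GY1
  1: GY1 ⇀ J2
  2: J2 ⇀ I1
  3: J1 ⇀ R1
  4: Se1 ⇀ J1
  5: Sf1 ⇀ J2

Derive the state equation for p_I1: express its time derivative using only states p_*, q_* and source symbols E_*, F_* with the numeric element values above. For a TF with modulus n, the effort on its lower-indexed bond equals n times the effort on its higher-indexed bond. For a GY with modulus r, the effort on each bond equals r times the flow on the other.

dp_I1/dt = E_Se1 + 4*F_Sf1 - p_I1

β4 stroke→J1  (Se1: effort source, stroke at far end)
β5 stroke→Sf1  (source Sf1 imposes f)
β2 stroke→I1  (I1 outputs flow p/I1)
β1 stroke→J2  (J2: last free bond brings effort in)
β0 stroke→J1  (GY1: gyrator matches bond 1)
β3 stroke→R1  (closing 1-jn rule on J1)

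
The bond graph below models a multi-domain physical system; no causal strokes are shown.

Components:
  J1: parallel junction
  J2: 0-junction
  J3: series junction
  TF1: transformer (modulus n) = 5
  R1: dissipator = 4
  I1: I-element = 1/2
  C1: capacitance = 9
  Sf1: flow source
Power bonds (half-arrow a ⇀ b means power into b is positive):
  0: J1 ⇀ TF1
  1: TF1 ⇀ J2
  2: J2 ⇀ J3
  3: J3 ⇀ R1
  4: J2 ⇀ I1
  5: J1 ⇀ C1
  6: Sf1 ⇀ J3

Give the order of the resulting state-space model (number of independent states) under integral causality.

2  (C1, I1 all integral)

bond 6 |Sf1  (Sf1 (Sf) sets flow on bond)
bond 2 |J3  (1-jn J3 has f-setter on 6)
bond 3 |J3  (J3: bond 6 brought flow, rest push out)
bond 4 |I1  (prefer integral on I1)
bond 1 |J2  (J2: last free bond brings effort in)
bond 0 |TF1  (TF1 one-in-one-out from 1)
bond 5 |J1  (closing 0-jn rule on J1)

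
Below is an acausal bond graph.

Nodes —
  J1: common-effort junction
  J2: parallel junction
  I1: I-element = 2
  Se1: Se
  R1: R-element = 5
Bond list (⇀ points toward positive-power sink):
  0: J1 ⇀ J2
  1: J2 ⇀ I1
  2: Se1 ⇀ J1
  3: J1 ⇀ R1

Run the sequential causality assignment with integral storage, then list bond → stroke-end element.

#2 stroke→J1  (Se1 fixes effort; stroke away)
#0 stroke→J2  (common-e at J1 fixed by 2)
#3 stroke→R1  (0-jn J1 has e-setter on 2)
#1 stroke→I1  (0-jn J2 has e-setter on 0)

#0 →J2
#1 →I1
#2 →J1
#3 →R1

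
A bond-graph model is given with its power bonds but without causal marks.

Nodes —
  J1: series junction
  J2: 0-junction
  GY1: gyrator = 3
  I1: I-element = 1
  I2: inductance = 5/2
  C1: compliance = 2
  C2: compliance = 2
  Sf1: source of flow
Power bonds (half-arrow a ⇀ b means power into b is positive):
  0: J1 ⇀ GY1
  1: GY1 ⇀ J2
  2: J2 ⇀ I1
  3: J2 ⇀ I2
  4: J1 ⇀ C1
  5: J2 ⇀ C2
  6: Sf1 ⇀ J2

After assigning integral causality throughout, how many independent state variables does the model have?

4  (C1, C2, I1, I2 all integral)

#6 stroke→Sf1  (source Sf1 imposes f)
#2 stroke→I1  (I1: I, integral causality)
#3 stroke→I2  (I2 integral (f out))
#4 stroke→J1  (C1 integral (e out))
#0 stroke→GY1  (J1: last free bond brings flow in)
#1 stroke→GY1  (GY1: gyrator matches bond 0)
#5 stroke→J2  (only one effort-in slot at J2)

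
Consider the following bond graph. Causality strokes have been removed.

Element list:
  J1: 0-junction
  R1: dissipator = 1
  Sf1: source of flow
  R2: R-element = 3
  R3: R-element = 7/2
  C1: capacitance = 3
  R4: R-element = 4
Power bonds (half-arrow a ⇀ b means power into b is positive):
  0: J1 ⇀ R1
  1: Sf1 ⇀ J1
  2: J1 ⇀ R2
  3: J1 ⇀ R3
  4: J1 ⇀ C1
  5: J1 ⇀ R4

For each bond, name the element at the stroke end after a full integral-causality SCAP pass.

#1 stroke at Sf1  (Sf1 fixes flow; stroke at Sf1)
#4 stroke at J1  (C1 integral (e out))
#0 stroke at R1  (J1: bond 4 brought effort, rest push out)
#2 stroke at R2  (J1: bond 4 brought effort, rest push out)
#3 stroke at R3  (0-jn J1 has e-setter on 4)
#5 stroke at R4  (0-jn J1 has e-setter on 4)

β0 |R1
β1 |Sf1
β2 |R2
β3 |R3
β4 |J1
β5 |R4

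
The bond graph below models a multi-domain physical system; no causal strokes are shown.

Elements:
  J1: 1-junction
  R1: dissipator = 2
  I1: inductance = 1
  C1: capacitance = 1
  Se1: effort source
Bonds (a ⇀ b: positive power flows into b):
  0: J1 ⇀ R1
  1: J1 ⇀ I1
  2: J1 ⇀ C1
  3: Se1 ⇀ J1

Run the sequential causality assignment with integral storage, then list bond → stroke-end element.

β3 stroke at J1  (Se1: effort source, stroke at far end)
β1 stroke at I1  (I1 outputs flow p/I1)
β0 stroke at J1  (J1: bond 1 brought flow, rest push out)
β2 stroke at J1  (J1: bond 1 brought flow, rest push out)

β0 stroke at J1
β1 stroke at I1
β2 stroke at J1
β3 stroke at J1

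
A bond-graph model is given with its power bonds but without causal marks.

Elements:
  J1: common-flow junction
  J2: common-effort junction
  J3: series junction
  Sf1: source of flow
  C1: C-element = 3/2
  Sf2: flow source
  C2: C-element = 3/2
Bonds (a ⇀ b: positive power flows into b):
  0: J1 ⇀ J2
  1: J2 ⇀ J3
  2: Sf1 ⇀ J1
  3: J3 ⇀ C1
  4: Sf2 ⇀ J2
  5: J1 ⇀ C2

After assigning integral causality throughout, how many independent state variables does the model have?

#2 →Sf1  (source Sf1 imposes f)
#4 →Sf2  (Sf2 fixes flow; stroke at Sf2)
#0 →J1  (common-f at J1 fixed by 2)
#5 →J1  (1-jn J1 has f-setter on 2)
#1 →J2  (J2 needs exactly one e-in)
#3 →J3  (J3 flow already set via bond 1)

2  (C1, C2 all integral)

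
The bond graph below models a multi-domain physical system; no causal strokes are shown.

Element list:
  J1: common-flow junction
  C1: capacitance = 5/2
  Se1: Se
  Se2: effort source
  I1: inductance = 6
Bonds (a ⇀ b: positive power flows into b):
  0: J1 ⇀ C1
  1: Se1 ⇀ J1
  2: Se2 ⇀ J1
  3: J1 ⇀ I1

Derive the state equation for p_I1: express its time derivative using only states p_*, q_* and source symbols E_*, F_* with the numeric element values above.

β1 stroke→J1  (Se1 fixes effort; stroke away)
β2 stroke→J1  (Se2 fixes effort; stroke away)
β0 stroke→J1  (C1: C, integral causality)
β3 stroke→I1  (closing 1-jn rule on J1)

dp_I1/dt = E_Se1 + E_Se2 - 2*q_C1/5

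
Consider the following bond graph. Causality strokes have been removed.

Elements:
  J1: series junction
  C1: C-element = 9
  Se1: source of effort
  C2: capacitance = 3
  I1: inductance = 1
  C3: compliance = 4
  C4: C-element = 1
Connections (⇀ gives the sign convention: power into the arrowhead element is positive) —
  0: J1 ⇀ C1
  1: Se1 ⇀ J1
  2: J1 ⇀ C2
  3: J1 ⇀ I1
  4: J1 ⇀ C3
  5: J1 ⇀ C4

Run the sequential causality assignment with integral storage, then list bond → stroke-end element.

#0 stroke at J1
#1 stroke at J1
#2 stroke at J1
#3 stroke at I1
#4 stroke at J1
#5 stroke at J1

β1 stroke→J1  (Se1: effort source, stroke at far end)
β0 stroke→J1  (C1 outputs effort q/C1)
β2 stroke→J1  (C2 integral (e out))
β3 stroke→I1  (prefer integral on I1)
β4 stroke→J1  (J1: bond 3 brought flow, rest push out)
β5 stroke→J1  (J1: bond 3 brought flow, rest push out)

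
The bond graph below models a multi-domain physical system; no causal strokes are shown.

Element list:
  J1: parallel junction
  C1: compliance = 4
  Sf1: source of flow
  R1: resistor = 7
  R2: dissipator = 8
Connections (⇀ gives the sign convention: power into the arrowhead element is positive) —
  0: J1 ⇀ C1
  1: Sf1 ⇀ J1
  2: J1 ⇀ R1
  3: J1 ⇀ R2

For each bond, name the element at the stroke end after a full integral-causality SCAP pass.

bond 1 stroke at Sf1  (source Sf1 imposes f)
bond 0 stroke at J1  (C1 integral (e out))
bond 2 stroke at R1  (common-e at J1 fixed by 0)
bond 3 stroke at R2  (J1 effort already set via bond 0)

bond 0 stroke→J1
bond 1 stroke→Sf1
bond 2 stroke→R1
bond 3 stroke→R2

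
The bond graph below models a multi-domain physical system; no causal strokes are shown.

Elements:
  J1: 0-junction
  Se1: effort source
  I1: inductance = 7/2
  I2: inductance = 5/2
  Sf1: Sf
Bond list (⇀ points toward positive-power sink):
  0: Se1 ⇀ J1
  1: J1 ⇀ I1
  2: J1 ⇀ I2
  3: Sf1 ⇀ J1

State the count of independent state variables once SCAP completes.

#0 stroke at J1  (Se1 (Se) sets effort on bond)
#3 stroke at Sf1  (Sf1 (Sf) sets flow on bond)
#1 stroke at I1  (J1: bond 0 brought effort, rest push out)
#2 stroke at I2  (0-jn J1 has e-setter on 0)

2  (I1, I2 all integral)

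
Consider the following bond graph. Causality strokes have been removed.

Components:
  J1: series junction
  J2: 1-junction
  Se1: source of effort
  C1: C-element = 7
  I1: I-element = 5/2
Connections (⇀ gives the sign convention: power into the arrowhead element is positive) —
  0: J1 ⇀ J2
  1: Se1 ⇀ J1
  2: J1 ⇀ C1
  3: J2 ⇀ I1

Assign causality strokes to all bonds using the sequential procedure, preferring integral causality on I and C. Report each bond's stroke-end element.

#0 stroke at J2
#1 stroke at J1
#2 stroke at J1
#3 stroke at I1

#1 stroke→J1  (source Se1 imposes e)
#2 stroke→J1  (prefer integral on C1)
#0 stroke→J2  (J1: last free bond brings flow in)
#3 stroke→I1  (only one flow-in slot at J2)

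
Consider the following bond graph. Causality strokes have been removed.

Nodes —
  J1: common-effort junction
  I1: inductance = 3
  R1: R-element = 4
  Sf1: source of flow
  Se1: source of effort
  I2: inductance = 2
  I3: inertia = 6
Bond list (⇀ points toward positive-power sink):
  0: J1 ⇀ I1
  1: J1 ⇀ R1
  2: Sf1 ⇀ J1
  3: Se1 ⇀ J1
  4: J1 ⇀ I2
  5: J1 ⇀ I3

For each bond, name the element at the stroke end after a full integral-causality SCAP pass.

b2 |Sf1  (Sf1: flow source, stroke at near end)
b3 |J1  (Se1 (Se) sets effort on bond)
b0 |I1  (J1 effort already set via bond 3)
b1 |R1  (common-e at J1 fixed by 3)
b4 |I2  (0-jn J1 has e-setter on 3)
b5 |I3  (J1: bond 3 brought effort, rest push out)

bond 0 |I1
bond 1 |R1
bond 2 |Sf1
bond 3 |J1
bond 4 |I2
bond 5 |I3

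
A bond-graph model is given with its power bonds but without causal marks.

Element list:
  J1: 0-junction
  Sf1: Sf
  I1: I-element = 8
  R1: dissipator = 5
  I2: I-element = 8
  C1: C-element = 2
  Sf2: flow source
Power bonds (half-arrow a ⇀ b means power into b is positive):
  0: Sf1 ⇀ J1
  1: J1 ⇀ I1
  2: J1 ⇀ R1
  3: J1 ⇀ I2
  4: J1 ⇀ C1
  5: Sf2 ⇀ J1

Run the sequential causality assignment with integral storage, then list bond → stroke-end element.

β0 stroke→Sf1
β1 stroke→I1
β2 stroke→R1
β3 stroke→I2
β4 stroke→J1
β5 stroke→Sf2

b0 →Sf1  (source Sf1 imposes f)
b5 →Sf2  (Sf2 fixes flow; stroke at Sf2)
b1 →I1  (prefer integral on I1)
b3 →I2  (I2 integral (f out))
b4 →J1  (prefer integral on C1)
b2 →R1  (0-jn J1 has e-setter on 4)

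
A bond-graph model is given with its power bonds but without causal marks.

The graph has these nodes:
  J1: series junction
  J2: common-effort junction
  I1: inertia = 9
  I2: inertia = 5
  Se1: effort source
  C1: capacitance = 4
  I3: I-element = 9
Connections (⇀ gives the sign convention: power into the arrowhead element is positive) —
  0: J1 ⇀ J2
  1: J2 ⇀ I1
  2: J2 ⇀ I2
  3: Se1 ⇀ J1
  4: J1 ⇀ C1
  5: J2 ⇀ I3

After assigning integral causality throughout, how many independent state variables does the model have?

4  (C1, I1, I2, I3 all integral)

bond 3 →J1  (source Se1 imposes e)
bond 1 →I1  (I1 integral (f out))
bond 2 →I2  (I2 integral (f out))
bond 4 →J1  (prefer integral on C1)
bond 0 →J2  (J1: last free bond brings flow in)
bond 5 →I3  (common-e at J2 fixed by 0)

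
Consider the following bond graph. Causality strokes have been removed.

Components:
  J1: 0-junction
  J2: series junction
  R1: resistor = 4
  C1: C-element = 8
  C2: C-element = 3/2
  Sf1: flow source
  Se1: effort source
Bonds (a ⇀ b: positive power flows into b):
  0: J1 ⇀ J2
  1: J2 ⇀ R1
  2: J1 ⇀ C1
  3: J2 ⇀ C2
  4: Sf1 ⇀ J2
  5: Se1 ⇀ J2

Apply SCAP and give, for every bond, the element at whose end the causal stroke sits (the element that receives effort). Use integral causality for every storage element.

β4 stroke→Sf1  (Sf1 fixes flow; stroke at Sf1)
β5 stroke→J2  (Se1: effort source, stroke at far end)
β0 stroke→J2  (J2 flow already set via bond 4)
β1 stroke→J2  (common-f at J2 fixed by 4)
β3 stroke→J2  (common-f at J2 fixed by 4)
β2 stroke→J1  (only one effort-in slot at J1)

bond 0 stroke→J2
bond 1 stroke→J2
bond 2 stroke→J1
bond 3 stroke→J2
bond 4 stroke→Sf1
bond 5 stroke→J2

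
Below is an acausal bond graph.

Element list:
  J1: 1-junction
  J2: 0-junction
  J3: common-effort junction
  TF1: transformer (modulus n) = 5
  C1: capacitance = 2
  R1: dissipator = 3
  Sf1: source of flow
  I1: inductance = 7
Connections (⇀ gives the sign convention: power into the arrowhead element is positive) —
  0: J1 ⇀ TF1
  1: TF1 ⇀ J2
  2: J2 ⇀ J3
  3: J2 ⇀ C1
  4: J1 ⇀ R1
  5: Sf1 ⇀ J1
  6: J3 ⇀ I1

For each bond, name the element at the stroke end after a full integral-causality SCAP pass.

#5 stroke at Sf1  (Sf1: flow source, stroke at near end)
#0 stroke at J1  (J1 flow already set via bond 5)
#4 stroke at J1  (common-f at J1 fixed by 5)
#1 stroke at TF1  (TF TF1: opposite of bond 0)
#3 stroke at J2  (C1: C, integral causality)
#2 stroke at J3  (common-e at J2 fixed by 3)
#6 stroke at I1  (common-e at J3 fixed by 2)

#0 |J1
#1 |TF1
#2 |J3
#3 |J2
#4 |J1
#5 |Sf1
#6 |I1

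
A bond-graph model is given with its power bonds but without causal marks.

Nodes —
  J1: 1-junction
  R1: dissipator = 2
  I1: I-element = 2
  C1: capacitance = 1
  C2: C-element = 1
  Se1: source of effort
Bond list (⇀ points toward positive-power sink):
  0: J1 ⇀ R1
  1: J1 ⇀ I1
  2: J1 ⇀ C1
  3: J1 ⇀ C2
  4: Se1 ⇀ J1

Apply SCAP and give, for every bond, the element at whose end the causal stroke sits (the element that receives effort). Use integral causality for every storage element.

b4 →J1  (source Se1 imposes e)
b1 →I1  (I1 integral (f out))
b0 →J1  (common-f at J1 fixed by 1)
b2 →J1  (1-jn J1 has f-setter on 1)
b3 →J1  (J1 flow already set via bond 1)

β0 stroke at J1
β1 stroke at I1
β2 stroke at J1
β3 stroke at J1
β4 stroke at J1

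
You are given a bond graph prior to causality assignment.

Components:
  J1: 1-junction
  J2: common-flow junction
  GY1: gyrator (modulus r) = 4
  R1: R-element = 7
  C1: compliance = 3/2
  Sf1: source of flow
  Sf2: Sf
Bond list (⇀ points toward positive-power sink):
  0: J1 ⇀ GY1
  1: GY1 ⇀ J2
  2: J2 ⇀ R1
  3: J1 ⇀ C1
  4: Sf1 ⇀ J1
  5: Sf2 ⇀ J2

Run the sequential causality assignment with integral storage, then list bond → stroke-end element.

bond 4 →Sf1  (Sf1: flow source, stroke at near end)
bond 5 →Sf2  (Sf2: flow source, stroke at near end)
bond 0 →J1  (common-f at J1 fixed by 4)
bond 3 →J1  (J1 flow already set via bond 4)
bond 1 →J2  (1-jn J2 has f-setter on 5)
bond 2 →J2  (J2 flow already set via bond 5)

bond 0 stroke→J1
bond 1 stroke→J2
bond 2 stroke→J2
bond 3 stroke→J1
bond 4 stroke→Sf1
bond 5 stroke→Sf2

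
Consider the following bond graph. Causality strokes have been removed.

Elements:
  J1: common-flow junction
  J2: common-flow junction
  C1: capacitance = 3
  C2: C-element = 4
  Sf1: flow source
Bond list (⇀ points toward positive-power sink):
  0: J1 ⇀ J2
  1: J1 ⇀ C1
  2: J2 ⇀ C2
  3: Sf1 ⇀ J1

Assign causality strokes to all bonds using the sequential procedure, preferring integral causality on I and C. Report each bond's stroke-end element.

#3 →Sf1  (source Sf1 imposes f)
#0 →J1  (common-f at J1 fixed by 3)
#1 →J1  (common-f at J1 fixed by 3)
#2 →J2  (J2 flow already set via bond 0)

bond 0 |J1
bond 1 |J1
bond 2 |J2
bond 3 |Sf1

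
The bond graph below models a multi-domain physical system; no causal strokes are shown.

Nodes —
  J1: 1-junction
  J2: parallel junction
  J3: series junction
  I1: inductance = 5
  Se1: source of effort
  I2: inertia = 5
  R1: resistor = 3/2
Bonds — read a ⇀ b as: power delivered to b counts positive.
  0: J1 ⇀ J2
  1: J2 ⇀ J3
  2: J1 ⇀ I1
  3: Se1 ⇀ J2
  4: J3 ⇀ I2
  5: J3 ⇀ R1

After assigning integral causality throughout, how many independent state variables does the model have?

2  (I1, I2 all integral)

#3 stroke→J2  (Se1: effort source, stroke at far end)
#0 stroke→J1  (0-jn J2 has e-setter on 3)
#1 stroke→J3  (J2: bond 3 brought effort, rest push out)
#2 stroke→I1  (J1: last free bond brings flow in)
#4 stroke→I2  (I2 outputs flow p/I2)
#5 stroke→J3  (J3: bond 4 brought flow, rest push out)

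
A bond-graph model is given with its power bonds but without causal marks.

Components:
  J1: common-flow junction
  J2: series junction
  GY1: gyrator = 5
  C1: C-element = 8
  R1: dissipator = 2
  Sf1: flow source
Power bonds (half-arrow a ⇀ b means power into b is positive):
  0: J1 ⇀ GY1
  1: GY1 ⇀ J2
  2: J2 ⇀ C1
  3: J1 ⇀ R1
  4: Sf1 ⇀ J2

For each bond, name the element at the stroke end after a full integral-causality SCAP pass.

bond 0 stroke→J1
bond 1 stroke→J2
bond 2 stroke→J2
bond 3 stroke→R1
bond 4 stroke→Sf1

bond 4 →Sf1  (source Sf1 imposes f)
bond 1 →J2  (1-jn J2 has f-setter on 4)
bond 2 →J2  (J2 flow already set via bond 4)
bond 0 →J1  (GY GY1: same side as bond 1)
bond 3 →R1  (J1: last free bond brings flow in)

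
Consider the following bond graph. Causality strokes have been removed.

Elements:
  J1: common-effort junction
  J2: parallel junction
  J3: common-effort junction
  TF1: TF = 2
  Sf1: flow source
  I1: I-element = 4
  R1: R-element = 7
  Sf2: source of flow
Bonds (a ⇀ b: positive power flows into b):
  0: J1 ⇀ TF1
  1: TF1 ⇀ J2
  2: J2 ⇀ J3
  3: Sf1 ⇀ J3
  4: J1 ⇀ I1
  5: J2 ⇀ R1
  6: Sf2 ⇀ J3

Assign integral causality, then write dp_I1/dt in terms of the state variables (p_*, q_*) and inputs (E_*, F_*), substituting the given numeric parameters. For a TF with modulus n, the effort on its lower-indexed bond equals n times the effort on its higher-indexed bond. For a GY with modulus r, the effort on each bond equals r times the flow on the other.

β3 |Sf1  (Sf1 (Sf) sets flow on bond)
β6 |Sf2  (Sf2 (Sf) sets flow on bond)
β2 |J3  (closing 0-jn rule on J3)
β4 |I1  (I1 integral (f out))
β0 |J1  (closing 0-jn rule on J1)
β1 |TF1  (TF1 one-in-one-out from 0)
β5 |J2  (only one effort-in slot at J2)

dp_I1/dt = 14*F_Sf1 + 14*F_Sf2 - 7*p_I1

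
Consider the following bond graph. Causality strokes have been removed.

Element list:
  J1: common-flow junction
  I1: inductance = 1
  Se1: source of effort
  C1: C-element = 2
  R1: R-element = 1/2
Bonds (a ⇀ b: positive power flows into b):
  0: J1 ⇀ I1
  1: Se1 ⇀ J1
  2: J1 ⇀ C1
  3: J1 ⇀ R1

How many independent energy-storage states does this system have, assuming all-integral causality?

2  (C1, I1 all integral)

bond 1 |J1  (source Se1 imposes e)
bond 0 |I1  (I1 outputs flow p/I1)
bond 2 |J1  (1-jn J1 has f-setter on 0)
bond 3 |J1  (common-f at J1 fixed by 0)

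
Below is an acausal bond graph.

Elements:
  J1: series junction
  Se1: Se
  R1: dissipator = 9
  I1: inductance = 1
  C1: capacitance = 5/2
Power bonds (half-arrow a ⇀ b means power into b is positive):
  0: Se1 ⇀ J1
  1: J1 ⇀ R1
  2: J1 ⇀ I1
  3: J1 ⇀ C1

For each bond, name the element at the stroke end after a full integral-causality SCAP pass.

#0 →J1
#1 →J1
#2 →I1
#3 →J1

b0 →J1  (Se1: effort source, stroke at far end)
b2 →I1  (I1 outputs flow p/I1)
b1 →J1  (1-jn J1 has f-setter on 2)
b3 →J1  (J1 flow already set via bond 2)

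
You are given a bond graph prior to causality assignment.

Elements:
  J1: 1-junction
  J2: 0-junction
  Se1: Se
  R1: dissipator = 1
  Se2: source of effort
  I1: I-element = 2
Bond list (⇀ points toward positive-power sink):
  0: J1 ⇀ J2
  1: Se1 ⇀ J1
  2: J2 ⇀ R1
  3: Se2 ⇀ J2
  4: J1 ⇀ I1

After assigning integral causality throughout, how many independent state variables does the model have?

β1 →J1  (Se1 (Se) sets effort on bond)
β3 →J2  (Se2 fixes effort; stroke away)
β0 →J1  (J2: bond 3 brought effort, rest push out)
β2 →R1  (J2 effort already set via bond 3)
β4 →I1  (J1 needs exactly one f-in)

1  (I1 all integral)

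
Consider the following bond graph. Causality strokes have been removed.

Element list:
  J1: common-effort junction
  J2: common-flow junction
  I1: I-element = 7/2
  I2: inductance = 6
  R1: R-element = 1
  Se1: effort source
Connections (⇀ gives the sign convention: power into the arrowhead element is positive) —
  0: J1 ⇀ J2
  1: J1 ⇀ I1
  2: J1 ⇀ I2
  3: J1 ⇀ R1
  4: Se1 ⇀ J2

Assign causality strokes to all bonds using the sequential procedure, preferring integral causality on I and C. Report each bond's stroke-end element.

#0 stroke→J1
#1 stroke→I1
#2 stroke→I2
#3 stroke→R1
#4 stroke→J2

bond 4 |J2  (Se1 (Se) sets effort on bond)
bond 0 |J1  (J2: last free bond brings flow in)
bond 1 |I1  (J1 effort already set via bond 0)
bond 2 |I2  (J1: bond 0 brought effort, rest push out)
bond 3 |R1  (J1: bond 0 brought effort, rest push out)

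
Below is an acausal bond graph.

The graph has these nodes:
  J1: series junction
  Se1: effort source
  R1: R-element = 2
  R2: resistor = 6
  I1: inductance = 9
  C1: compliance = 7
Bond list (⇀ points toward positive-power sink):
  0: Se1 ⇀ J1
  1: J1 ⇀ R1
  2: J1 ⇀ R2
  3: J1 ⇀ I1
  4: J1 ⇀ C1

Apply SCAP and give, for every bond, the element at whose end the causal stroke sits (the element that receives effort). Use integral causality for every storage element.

#0 stroke at J1  (Se1 fixes effort; stroke away)
#3 stroke at I1  (I1: I, integral causality)
#1 stroke at J1  (J1: bond 3 brought flow, rest push out)
#2 stroke at J1  (1-jn J1 has f-setter on 3)
#4 stroke at J1  (common-f at J1 fixed by 3)

#0 →J1
#1 →J1
#2 →J1
#3 →I1
#4 →J1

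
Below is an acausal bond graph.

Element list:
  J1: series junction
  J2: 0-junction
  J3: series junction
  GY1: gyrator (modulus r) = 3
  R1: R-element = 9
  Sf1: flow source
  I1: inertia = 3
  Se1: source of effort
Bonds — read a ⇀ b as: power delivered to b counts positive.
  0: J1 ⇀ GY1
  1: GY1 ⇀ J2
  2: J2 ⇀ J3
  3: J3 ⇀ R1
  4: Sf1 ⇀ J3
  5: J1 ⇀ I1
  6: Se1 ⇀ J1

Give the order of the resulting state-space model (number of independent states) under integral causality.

1  (I1 all integral)

β4 →Sf1  (Sf1 fixes flow; stroke at Sf1)
β6 →J1  (Se1 (Se) sets effort on bond)
β2 →J3  (common-f at J3 fixed by 4)
β3 →J3  (J3 flow already set via bond 4)
β1 →J2  (only one effort-in slot at J2)
β0 →J1  (through GY1, causality inverts; strokes same side of GY1)
β5 →I1  (J1 needs exactly one f-in)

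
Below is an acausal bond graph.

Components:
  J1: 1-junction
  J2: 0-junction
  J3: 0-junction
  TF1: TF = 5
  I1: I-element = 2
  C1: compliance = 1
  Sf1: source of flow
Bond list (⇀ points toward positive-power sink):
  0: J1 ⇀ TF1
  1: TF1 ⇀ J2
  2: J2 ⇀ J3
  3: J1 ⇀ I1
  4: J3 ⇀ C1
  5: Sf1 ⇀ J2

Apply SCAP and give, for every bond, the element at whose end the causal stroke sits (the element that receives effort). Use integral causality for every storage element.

β0 stroke at J1
β1 stroke at TF1
β2 stroke at J2
β3 stroke at I1
β4 stroke at J3
β5 stroke at Sf1

β5 →Sf1  (Sf1 (Sf) sets flow on bond)
β3 →I1  (I1 integral (f out))
β0 →J1  (J1: bond 3 brought flow, rest push out)
β1 →TF1  (TF TF1: opposite of bond 0)
β2 →J2  (only one effort-in slot at J2)
β4 →J3  (closing 0-jn rule on J3)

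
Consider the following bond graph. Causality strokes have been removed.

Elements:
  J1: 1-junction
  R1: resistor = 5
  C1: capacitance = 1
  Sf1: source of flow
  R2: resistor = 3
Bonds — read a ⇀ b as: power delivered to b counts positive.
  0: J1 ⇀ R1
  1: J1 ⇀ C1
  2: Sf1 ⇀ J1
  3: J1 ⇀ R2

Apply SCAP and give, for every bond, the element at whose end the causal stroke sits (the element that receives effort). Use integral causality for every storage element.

b0 stroke→J1
b1 stroke→J1
b2 stroke→Sf1
b3 stroke→J1

β2 stroke→Sf1  (Sf1: flow source, stroke at near end)
β0 stroke→J1  (1-jn J1 has f-setter on 2)
β1 stroke→J1  (common-f at J1 fixed by 2)
β3 stroke→J1  (J1 flow already set via bond 2)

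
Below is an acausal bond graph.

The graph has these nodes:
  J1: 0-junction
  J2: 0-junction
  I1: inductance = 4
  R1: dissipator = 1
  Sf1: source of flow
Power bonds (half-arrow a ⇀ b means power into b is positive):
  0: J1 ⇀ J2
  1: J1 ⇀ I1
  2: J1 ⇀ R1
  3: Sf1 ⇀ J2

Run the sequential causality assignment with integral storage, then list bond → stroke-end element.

bond 3 stroke→Sf1  (source Sf1 imposes f)
bond 0 stroke→J2  (J2: last free bond brings effort in)
bond 1 stroke→I1  (I1: I, integral causality)
bond 2 stroke→J1  (only one effort-in slot at J1)

bond 0 |J2
bond 1 |I1
bond 2 |J1
bond 3 |Sf1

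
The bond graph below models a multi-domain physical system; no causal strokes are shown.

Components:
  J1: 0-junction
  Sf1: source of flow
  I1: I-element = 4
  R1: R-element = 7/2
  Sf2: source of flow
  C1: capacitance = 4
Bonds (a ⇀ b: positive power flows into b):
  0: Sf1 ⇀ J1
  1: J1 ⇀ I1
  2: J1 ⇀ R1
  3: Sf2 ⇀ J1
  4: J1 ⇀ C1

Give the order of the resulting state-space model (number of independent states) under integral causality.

#0 stroke→Sf1  (Sf1: flow source, stroke at near end)
#3 stroke→Sf2  (source Sf2 imposes f)
#1 stroke→I1  (prefer integral on I1)
#4 stroke→J1  (prefer integral on C1)
#2 stroke→R1  (J1: bond 4 brought effort, rest push out)

2  (C1, I1 all integral)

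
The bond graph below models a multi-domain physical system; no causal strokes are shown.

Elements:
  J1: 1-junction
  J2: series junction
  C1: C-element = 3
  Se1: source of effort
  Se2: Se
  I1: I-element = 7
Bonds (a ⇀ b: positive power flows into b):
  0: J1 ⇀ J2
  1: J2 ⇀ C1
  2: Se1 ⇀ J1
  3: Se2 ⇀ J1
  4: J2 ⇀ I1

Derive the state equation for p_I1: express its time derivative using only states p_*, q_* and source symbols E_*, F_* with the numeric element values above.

bond 2 |J1  (Se1: effort source, stroke at far end)
bond 3 |J1  (Se2: effort source, stroke at far end)
bond 0 |J2  (J1: last free bond brings flow in)
bond 1 |J2  (C1: C, integral causality)
bond 4 |I1  (J2: last free bond brings flow in)

dp_I1/dt = E_Se1 + E_Se2 - q_C1/3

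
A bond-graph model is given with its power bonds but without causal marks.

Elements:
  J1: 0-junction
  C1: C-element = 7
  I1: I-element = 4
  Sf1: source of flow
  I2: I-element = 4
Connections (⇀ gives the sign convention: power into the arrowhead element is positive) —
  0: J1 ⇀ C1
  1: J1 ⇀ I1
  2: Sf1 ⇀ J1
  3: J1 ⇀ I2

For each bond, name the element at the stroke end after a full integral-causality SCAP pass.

#0 stroke→J1
#1 stroke→I1
#2 stroke→Sf1
#3 stroke→I2

bond 2 →Sf1  (Sf1: flow source, stroke at near end)
bond 0 →J1  (prefer integral on C1)
bond 1 →I1  (common-e at J1 fixed by 0)
bond 3 →I2  (common-e at J1 fixed by 0)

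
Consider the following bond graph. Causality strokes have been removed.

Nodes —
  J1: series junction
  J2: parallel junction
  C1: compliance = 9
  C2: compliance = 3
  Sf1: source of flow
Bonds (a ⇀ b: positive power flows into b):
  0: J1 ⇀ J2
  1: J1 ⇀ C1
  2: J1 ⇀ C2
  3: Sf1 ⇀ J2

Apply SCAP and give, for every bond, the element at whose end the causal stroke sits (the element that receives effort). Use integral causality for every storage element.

b0 stroke at J2
b1 stroke at J1
b2 stroke at J1
b3 stroke at Sf1

bond 3 |Sf1  (Sf1 (Sf) sets flow on bond)
bond 0 |J2  (closing 0-jn rule on J2)
bond 1 |J1  (J1: bond 0 brought flow, rest push out)
bond 2 |J1  (common-f at J1 fixed by 0)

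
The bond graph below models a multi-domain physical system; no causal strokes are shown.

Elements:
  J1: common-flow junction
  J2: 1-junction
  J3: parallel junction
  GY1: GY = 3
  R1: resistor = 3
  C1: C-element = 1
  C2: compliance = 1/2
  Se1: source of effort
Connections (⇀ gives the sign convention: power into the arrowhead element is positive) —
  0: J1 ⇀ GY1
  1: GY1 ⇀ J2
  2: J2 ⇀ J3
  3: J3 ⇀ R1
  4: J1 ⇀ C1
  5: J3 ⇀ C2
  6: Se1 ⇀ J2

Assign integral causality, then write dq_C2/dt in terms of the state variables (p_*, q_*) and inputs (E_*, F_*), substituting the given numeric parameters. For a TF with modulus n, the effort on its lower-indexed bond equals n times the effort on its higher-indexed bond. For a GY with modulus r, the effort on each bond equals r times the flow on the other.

dq_C2/dt = -q_C1/3 - 2*q_C2/3

b6 stroke→J2  (Se1 fixes effort; stroke away)
b4 stroke→J1  (C1 integral (e out))
b0 stroke→GY1  (J1 needs exactly one f-in)
b1 stroke→GY1  (GY GY1: same side as bond 0)
b2 stroke→J2  (J2: bond 1 brought flow, rest push out)
b5 stroke→J3  (prefer integral on C2)
b3 stroke→R1  (common-e at J3 fixed by 5)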